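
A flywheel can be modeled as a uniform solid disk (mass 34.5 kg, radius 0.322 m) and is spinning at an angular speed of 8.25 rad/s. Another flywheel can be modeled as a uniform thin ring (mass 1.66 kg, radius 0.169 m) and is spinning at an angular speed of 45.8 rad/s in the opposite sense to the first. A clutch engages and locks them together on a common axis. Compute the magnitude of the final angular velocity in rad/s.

|ω_f| ≈ 6.85 rad/s

No external torque acts about the common axis, so total angular momentum is conserved.
Moments of inertia: I_A = ½(34.5)(0.322)² = 1.789 kg·m²; I_B = (1.66)(0.169)² = 0.04741 kg·m².
Taking A's sense as positive: L = (1.789)(8.25) − (0.04741)(45.8) = 12.58 kg·m²·rad/s.
Combined I = 1.789 + 0.04741 = 1.836 kg·m².
ω_f = L / I = 12.58 / 1.836 = 6.854 rad/s.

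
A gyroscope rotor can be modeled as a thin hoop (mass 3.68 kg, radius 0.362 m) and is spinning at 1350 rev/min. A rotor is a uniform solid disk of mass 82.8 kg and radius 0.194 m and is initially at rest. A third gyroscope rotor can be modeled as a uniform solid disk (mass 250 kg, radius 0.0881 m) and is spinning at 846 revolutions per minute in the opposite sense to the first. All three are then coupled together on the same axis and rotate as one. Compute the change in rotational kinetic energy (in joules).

No external torque acts about the common axis, so total angular momentum is conserved.
Moments of inertia: I_A = (3.68)(0.362)² = 0.4822 kg·m²; I_B = ½(82.8)(0.194)² = 1.558 kg·m²; I_C = ½(250)(0.0881)² = 0.9702 kg·m².
Taking A's sense as positive: L = (0.4822)(1350) − (0.9702)(846) = -169.8 kg·m²·rpm.
Combined I = 0.4822 + 1.558 + 0.9702 = 3.011 kg·m².
ω_f = L / I = -169.8 / 3.011 = -56.39 rpm.
KE_i = ½ΣIω² = 8626 J; KE_f = ½(3.011)(5.905)² = 52.49 J.

ΔKE ≈ -8570 J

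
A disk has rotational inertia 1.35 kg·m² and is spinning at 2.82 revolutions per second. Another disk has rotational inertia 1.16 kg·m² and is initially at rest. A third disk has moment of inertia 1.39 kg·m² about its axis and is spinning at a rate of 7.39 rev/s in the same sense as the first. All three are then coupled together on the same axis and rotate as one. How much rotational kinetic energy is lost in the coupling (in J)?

ΔKE lost ≈ 707 J

No external torque acts about the common axis, so total angular momentum is conserved.
Taking A's sense as positive: L = (1.350)(2.82) + (1.390)(7.39) = 14.08 kg·m²·rev/s.
Combined I = 1.350 + 1.160 + 1.390 = 3.900 kg·m².
ω_f = L / I = 14.08 / 3.900 = 3.610 rev/s.
KE_i = ½ΣIω² = 1710 J; KE_f = ½(3.900)(22.68)² = 1003 J.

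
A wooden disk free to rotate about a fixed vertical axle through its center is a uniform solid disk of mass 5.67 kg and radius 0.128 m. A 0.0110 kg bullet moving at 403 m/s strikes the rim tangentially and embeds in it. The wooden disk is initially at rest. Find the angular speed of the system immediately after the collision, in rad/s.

|ω_f| ≈ 12.2 rad/s

The axle reaction passes through the axle and exerts no torque about it; angular momentum about the axle is conserved through the impact.
I_p = ½(5.67)(0.128)² = 0.04645 kg·m². Taking the sense of the bullet's angular momentum as positive, L_{bullet} = m v R = (0.0110)(403)(0.128) = 0.5674 kg·m²/s.
L_i = 0 + 0.5674 = 0.5674 kg·m²/s.
After sticking, I_f = I_p + m R² = 0.04645 + (0.0110)(0.128)² = 0.04663 kg·m².
ω_f = L_i / I_f = 0.5674 / 0.04663 = 12.17 rad/s.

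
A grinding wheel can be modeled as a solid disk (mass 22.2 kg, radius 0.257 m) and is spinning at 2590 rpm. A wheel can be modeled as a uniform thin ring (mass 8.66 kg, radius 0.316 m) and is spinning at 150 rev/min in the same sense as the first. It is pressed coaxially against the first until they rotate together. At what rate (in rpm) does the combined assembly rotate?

The coupling torques are internal; angular momentum about the shared axis is conserved.
Moments of inertia: I_A = ½(22.2)(0.257)² = 0.7331 kg·m²; I_B = (8.66)(0.316)² = 0.8648 kg·m².
Taking A's sense as positive: L = (0.7331)(2590) + (0.8648)(150) = 2029 kg·m²·rpm.
Combined I = 0.7331 + 0.8648 = 1.598 kg·m².
ω_f = L / I = 2029 / 1.598 = 1270 rpm.

|ω_f| ≈ 1270 rpm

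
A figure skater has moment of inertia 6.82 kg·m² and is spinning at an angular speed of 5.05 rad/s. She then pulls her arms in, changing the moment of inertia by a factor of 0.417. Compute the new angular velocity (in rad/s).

ω₂ ≈ 12.1 rad/s

Angular momentum about the spin axis is conserved since the torque about it is zero.
I₂ = 0.417 × 6.82 = 2.844 kg·m².
ω₂ = I₁ω₁ / I₂ = (6.820)(5.05 rad/s) / (2.844) = 12.11 rad/s.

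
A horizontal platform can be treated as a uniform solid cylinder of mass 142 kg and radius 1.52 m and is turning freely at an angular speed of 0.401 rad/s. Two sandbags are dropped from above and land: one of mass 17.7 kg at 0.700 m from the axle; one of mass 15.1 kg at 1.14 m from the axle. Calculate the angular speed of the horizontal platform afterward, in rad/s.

ω_f ≈ 0.342 rad/s

The added mass arrives with no angular momentum about the axle, and any external torque about the axle is negligible, so the system's angular momentum is conserved.
I_p = ½(142)(1.52)² = 164.0 kg·m².
Added inertia Σmr² = (17.7)(0.700)² + (15.1)(1.14)² = 28.30 kg·m²; I_f = 164.0 + 28.30 = 192.3 kg·m².
ω_f = I_p ω_i / I_f = (164.0)(0.401) / 192.3 = 0.3420 rad/s.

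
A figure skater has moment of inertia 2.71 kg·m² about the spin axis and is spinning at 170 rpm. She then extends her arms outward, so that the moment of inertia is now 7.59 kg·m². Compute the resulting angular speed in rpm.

ω₂ ≈ 60.7 rpm

Angular momentum about the spin axis is conserved since the torque about it is zero.
ω₂ = I₁ω₁ / I₂ = (2.710)(170 rpm) / (7.590) = 60.70 rpm.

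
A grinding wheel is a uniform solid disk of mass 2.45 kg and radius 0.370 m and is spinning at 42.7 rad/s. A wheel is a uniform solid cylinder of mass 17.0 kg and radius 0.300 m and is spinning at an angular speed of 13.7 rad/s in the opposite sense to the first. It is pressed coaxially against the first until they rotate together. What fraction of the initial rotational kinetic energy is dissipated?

fraction ≈ 0.974

The coupling torques are internal; angular momentum about the shared axis is conserved.
Moments of inertia: I_A = ½(2.45)(0.370)² = 0.1677 kg·m²; I_B = ½(17.0)(0.300)² = 0.7650 kg·m².
Taking A's sense as positive: L = (0.1677)(42.7) − (0.7650)(13.7) = -3.320 kg·m²·rad/s.
Combined I = 0.1677 + 0.7650 = 0.9327 kg·m².
ω_f = L / I = -3.320 / 0.9327 = -3.559 rad/s.
KE_i = ½ΣIω² = 224.7 J; KE_f = ½(0.9327)(3.559)² = 5.907 J.
Fraction dissipated = (KE_i − KE_f)/KE_i = 0.9737.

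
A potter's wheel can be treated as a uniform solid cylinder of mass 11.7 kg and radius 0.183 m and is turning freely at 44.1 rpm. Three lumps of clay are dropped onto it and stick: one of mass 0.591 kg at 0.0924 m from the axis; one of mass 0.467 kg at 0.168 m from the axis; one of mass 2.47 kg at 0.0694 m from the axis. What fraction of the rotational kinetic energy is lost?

No external torque acts about the axis; L_before = L_after.
I_p = ½(11.7)(0.183)² = 0.1959 kg·m².
Added inertia Σmr² = (0.591)(0.0924)² + (0.467)(0.168)² + (2.47)(0.0694)² = 0.03012 kg·m²; I_f = 0.1959 + 0.03012 = 0.2260 kg·m².
ω_f = I_p ω_i / I_f = (0.1959)(44.1) / 0.2260 = 38.22 rpm.
KE_i = ½(0.1959)(4.618 rad/s)² = 2.089 J; KE_f = ½(0.2260)(4.003)² = 1.811 J.
Fraction lost = 0.1333.

fraction ≈ 0.133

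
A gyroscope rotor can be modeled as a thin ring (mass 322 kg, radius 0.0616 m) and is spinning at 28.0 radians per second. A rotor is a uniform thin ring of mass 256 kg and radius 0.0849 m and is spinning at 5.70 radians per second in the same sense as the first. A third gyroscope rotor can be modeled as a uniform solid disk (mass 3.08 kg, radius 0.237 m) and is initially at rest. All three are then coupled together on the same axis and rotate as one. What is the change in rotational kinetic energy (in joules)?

No external torque acts about the common axis, so total angular momentum is conserved.
Moments of inertia: I_A = (322)(0.0616)² = 1.222 kg·m²; I_B = (256)(0.0849)² = 1.845 kg·m²; I_C = ½(3.08)(0.237)² = 0.08650 kg·m².
Taking A's sense as positive: L = (1.222)(28.0) + (1.845)(5.70) = 44.73 kg·m²·rad/s.
Combined I = 1.222 + 1.845 + 0.08650 = 3.154 kg·m².
ω_f = L / I = 44.73 / 3.154 = 14.18 rad/s.
KE_i = ½ΣIω² = 508.9 J; KE_f = ½(3.154)(14.18)² = 317.2 J.

ΔKE ≈ -192 J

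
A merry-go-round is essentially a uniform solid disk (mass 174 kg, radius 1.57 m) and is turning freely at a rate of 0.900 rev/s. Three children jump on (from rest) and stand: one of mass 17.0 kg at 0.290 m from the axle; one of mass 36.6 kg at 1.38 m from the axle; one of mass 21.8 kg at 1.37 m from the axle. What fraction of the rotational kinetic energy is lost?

fraction ≈ 0.343

The added mass arrives with no angular momentum about the axle, and any external torque about the axle is negligible, so the system's angular momentum is conserved.
I_p = ½(174)(1.57)² = 214.4 kg·m².
Added inertia Σmr² = (17.0)(0.290)² + (36.6)(1.38)² + (21.8)(1.37)² = 112.0 kg·m²; I_f = 214.4 + 112.0 = 326.5 kg·m².
ω_f = I_p ω_i / I_f = (214.4)(0.900) / 326.5 = 0.5911 rev/s.
KE_i = ½(214.4)(5.655 rad/s)² = 3429 J; KE_f = ½(326.5)(3.714)² = 2252 J.
Fraction lost = 0.3432.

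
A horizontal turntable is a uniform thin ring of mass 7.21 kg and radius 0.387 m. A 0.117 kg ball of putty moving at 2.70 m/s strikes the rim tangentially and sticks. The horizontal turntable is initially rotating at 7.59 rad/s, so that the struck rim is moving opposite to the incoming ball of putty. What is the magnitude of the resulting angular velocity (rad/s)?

|ω_f| ≈ 7.36 rad/s

About the axle the impulsive forces during the collision are internal, so angular momentum about that axis is conserved.
I_p = (7.21)(0.387)² = 1.080 kg·m². Taking the sense of the ball of putty's angular momentum as positive, L_{ball} = m v R = (0.117)(2.70)(0.387) = 0.1223 kg·m²/s.
L_i = −I_p ω_p + m v R = −(1.080)(7.59) + 0.1223 = -8.074 kg·m²/s.
After sticking, I_f = I_p + m R² = 1.080 + (0.117)(0.387)² = 1.097 kg·m².
ω_f = L_i / I_f = -8.074 / 1.097 = -7.357 rad/s.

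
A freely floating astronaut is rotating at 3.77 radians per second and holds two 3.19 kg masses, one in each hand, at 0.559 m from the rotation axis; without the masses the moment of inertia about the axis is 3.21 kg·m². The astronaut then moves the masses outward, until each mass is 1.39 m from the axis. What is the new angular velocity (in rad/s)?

ω₂ ≈ 1.26 rad/s

With no external torque about the axis, L is conserved: I₁ω₁ = I₂ω₂.
I₁ = 3.21 + 2(3.19)(0.559)² = 5.204 kg·m²; I₂ = 3.21 + 2(3.19)(1.39)² = 15.54 kg·m².
ω₂ = I₁ω₁ / I₂ = (5.204)(3.77 rad/s) / (15.54) = 1.263 rad/s.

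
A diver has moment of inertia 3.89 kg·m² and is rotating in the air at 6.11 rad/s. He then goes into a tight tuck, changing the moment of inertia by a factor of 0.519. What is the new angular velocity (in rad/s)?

ω₂ ≈ 11.8 rad/s

With no external torque about the axis, L is conserved: I₁ω₁ = I₂ω₂.
I₂ = 0.519 × 3.89 = 2.019 kg·m².
ω₂ = I₁ω₁ / I₂ = (3.890)(6.11 rad/s) / (2.019) = 11.77 rad/s.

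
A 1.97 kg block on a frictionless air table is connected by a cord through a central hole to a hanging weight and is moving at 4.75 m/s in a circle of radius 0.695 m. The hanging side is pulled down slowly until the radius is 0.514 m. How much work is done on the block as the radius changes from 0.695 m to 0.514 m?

W ≈ 18.4 J

Central (radial) force ⇒ zero torque about the center ⇒ m v r is constant.
v₂ = v₁ r₁ / r₂ = (4.75)(0.695) / (0.514) = 6.423 m/s.
W = ΔKE = ½m(v₂² − v₁²) = 18.41 J.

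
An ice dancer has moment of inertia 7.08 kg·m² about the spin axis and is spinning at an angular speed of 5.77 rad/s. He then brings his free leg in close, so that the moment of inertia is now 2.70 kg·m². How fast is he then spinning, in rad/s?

ω₂ ≈ 15.1 rad/s

Angular momentum about the spin axis is conserved since the torque about it is zero.
ω₂ = I₁ω₁ / I₂ = (7.080)(5.77 rad/s) / (2.700) = 15.13 rad/s.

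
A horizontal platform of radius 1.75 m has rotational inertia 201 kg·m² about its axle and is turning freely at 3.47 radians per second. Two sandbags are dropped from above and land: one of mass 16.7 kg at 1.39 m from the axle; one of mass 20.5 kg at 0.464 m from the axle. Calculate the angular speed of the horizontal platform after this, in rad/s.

ω_f ≈ 2.93 rad/s

The added mass arrives with no angular momentum about the axle, and any external torque about the axle is negligible, so the system's angular momentum is conserved.
Added inertia Σmr² = (16.7)(1.39)² + (20.5)(0.464)² = 36.68 kg·m²; I_f = 201.0 + 36.68 = 237.7 kg·m².
ω_f = I_p ω_i / I_f = (201.0)(3.47) / 237.7 = 2.934 rad/s.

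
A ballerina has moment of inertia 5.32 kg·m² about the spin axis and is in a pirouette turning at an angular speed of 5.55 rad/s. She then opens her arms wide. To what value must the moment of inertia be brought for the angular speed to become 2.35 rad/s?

I₂ ≈ 12.6 kg·m²

Angular momentum about the spin axis is conserved since the torque about it is zero.
I₂ = I₁ω₁ / ω₂ = (5.32)(5.55) / (2.35) = 12.56 kg·m².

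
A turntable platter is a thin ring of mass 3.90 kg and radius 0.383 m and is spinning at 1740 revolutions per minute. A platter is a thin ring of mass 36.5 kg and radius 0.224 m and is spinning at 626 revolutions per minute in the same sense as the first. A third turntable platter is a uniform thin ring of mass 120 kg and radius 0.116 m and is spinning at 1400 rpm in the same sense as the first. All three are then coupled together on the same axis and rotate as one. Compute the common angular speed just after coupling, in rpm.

|ω_f| ≈ 1100 rpm

The coupling torques are internal; angular momentum about the shared axis is conserved.
Moments of inertia: I_A = (3.90)(0.383)² = 0.5721 kg·m²; I_B = (36.5)(0.224)² = 1.831 kg·m²; I_C = (120)(0.116)² = 1.615 kg·m².
Taking A's sense as positive: L = (0.5721)(1740) + (1.831)(626) + (1.615)(1400) = 4403 kg·m²·rpm.
Combined I = 0.5721 + 1.831 + 1.615 = 4.018 kg·m².
ω_f = L / I = 4403 / 4.018 = 1096 rpm.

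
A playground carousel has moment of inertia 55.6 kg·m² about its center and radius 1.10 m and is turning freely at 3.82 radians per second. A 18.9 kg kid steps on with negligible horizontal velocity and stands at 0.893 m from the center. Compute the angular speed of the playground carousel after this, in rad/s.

ω_f ≈ 3.01 rad/s

No external torque acts about the center; L_before = L_after.
Added inertia Σmr² = (18.9)(0.893)² = 15.07 kg·m²; I_f = 55.60 + 15.07 = 70.67 kg·m².
ω_f = I_p ω_i / I_f = (55.60)(3.82) / 70.67 = 3.005 rad/s.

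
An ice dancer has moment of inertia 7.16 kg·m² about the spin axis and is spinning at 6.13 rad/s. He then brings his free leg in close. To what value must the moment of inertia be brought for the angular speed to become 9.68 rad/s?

I₂ ≈ 4.53 kg·m²

With no external torque about the axis, L is conserved: I₁ω₁ = I₂ω₂.
I₂ = I₁ω₁ / ω₂ = (7.16)(6.13) / (9.68) = 4.534 kg·m².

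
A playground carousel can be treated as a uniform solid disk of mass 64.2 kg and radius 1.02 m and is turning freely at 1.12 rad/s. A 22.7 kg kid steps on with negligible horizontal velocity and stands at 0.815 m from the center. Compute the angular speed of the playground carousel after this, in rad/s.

ω_f ≈ 0.772 rad/s

The added mass arrives with no angular momentum about the center, and any external torque about the center is negligible, so the system's angular momentum is conserved.
I_p = ½(64.2)(1.02)² = 33.40 kg·m².
Added inertia Σmr² = (22.7)(0.815)² = 15.08 kg·m²; I_f = 33.40 + 15.08 = 48.47 kg·m².
ω_f = I_p ω_i / I_f = (33.40)(1.12) / 48.47 = 0.7716 rad/s.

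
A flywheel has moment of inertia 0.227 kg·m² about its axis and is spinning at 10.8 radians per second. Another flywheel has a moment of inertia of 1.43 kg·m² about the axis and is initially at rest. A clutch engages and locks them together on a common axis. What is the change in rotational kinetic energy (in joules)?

ΔKE ≈ -11.4 J

No external torque acts about the common axis, so total angular momentum is conserved.
Taking A's sense as positive: L = (0.2270)(10.8) = 2.452 kg·m²·rad/s.
Combined I = 0.2270 + 1.430 = 1.657 kg·m².
ω_f = L / I = 2.452 / 1.657 = 1.480 rad/s.
KE_i = ½ΣIω² = 13.24 J; KE_f = ½(1.657)(1.480)² = 1.814 J.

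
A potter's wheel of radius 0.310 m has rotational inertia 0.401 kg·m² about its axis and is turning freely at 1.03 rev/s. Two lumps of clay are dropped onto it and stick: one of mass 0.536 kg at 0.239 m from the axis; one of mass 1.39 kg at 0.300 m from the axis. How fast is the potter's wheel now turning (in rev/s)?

ω_f ≈ 0.742 rev/s

No external torque acts about the axis; L_before = L_after.
Added inertia Σmr² = (0.536)(0.239)² + (1.39)(0.300)² = 0.1557 kg·m²; I_f = 0.4010 + 0.1557 = 0.5567 kg·m².
ω_f = I_p ω_i / I_f = (0.4010)(1.03) / 0.5567 = 0.7419 rev/s.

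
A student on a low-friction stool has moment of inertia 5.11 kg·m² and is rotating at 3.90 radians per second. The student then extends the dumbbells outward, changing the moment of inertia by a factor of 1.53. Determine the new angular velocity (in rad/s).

Angular momentum about the spin axis is conserved since the torque about it is zero.
I₂ = 1.53 × 5.11 = 7.818 kg·m².
ω₂ = I₁ω₁ / I₂ = (5.110)(3.90 rad/s) / (7.818) = 2.549 rad/s.

ω₂ ≈ 2.55 rad/s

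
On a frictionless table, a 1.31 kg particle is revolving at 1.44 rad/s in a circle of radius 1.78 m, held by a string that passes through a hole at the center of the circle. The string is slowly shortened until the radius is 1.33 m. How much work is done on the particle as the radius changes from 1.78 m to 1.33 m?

No torque about the axis ⇒ m r₁² ω₁ = m r₂² ω₂.
ω₂ = ω₁ (r₁/r₂)² = (1.44)(1.78/1.33)² = 2.579 rad/s.
W = ΔKE = ½m(v₂² − v₁²) = 3.405 J.

W ≈ 3.40 J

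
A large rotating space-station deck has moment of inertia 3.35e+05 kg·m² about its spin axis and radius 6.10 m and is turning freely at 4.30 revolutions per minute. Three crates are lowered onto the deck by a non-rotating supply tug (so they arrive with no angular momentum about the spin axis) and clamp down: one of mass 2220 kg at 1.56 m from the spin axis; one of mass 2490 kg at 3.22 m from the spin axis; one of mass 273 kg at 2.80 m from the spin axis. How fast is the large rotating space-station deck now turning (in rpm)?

No external torque acts about the spin axis; L_before = L_after.
Added inertia Σmr² = (2220)(1.56)² + (2490)(3.22)² + (273)(2.80)² = 33360 kg·m²; I_f = 3.350e+05 + 33360 = 3.684e+05 kg·m².
ω_f = I_p ω_i / I_f = (3.350e+05)(4.30) / 3.684e+05 = 3.911 rpm.

ω_f ≈ 3.91 rpm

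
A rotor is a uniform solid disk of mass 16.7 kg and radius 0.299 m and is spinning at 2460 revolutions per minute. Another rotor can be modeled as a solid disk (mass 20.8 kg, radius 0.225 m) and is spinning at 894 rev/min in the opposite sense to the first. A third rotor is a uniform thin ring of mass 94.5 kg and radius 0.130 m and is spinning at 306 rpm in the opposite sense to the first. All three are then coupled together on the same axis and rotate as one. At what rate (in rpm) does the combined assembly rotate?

No external torque acts about the common axis, so total angular momentum is conserved.
Moments of inertia: I_A = ½(16.7)(0.299)² = 0.7465 kg·m²; I_B = ½(20.8)(0.225)² = 0.5265 kg·m²; I_C = (94.5)(0.130)² = 1.597 kg·m².
Taking A's sense as positive: L = (0.7465)(2460) − (0.5265)(894) − (1.597)(306) = 877.0 kg·m²·rpm.
Combined I = 0.7465 + 0.5265 + 1.597 = 2.870 kg·m².
ω_f = L / I = 877.0 / 2.870 = 305.6 rpm.

|ω_f| ≈ 306 rpm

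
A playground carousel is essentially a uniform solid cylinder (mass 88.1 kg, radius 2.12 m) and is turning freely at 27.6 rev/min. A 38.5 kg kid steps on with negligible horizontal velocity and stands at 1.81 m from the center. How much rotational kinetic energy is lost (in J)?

energy lost ≈ 322 J

No external torque acts about the center; L_before = L_after.
I_p = ½(88.1)(2.12)² = 198.0 kg·m².
Added inertia Σmr² = (38.5)(1.81)² = 126.1 kg·m²; I_f = 198.0 + 126.1 = 324.1 kg·m².
ω_f = I_p ω_i / I_f = (198.0)(27.6) / 324.1 = 16.86 rpm.
KE_i = ½(198.0)(2.890 rad/s)² = 826.9 J; KE_f = ½(324.1)(1.765)² = 505.1 J.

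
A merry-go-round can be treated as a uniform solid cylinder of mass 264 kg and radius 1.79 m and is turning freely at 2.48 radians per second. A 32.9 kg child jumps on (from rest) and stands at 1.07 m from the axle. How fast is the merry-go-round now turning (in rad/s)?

The added mass arrives with no angular momentum about the axle, and any external torque about the axle is negligible, so the system's angular momentum is conserved.
I_p = ½(264)(1.79)² = 422.9 kg·m².
Added inertia Σmr² = (32.9)(1.07)² = 37.67 kg·m²; I_f = 422.9 + 37.67 = 460.6 kg·m².
ω_f = I_p ω_i / I_f = (422.9)(2.48) / 460.6 = 2.277 rad/s.

ω_f ≈ 2.28 rad/s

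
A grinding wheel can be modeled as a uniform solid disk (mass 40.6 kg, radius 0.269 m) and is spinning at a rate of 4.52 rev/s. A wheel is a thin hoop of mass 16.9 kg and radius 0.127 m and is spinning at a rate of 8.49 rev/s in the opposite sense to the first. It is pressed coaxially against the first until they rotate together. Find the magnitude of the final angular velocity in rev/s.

No external torque acts about the common axis, so total angular momentum is conserved.
Moments of inertia: I_A = ½(40.6)(0.269)² = 1.469 kg·m²; I_B = (16.9)(0.127)² = 0.2726 kg·m².
Taking A's sense as positive: L = (1.469)(4.52) − (0.2726)(8.49) = 4.325 kg·m²·rev/s.
Combined I = 1.469 + 0.2726 = 1.742 kg·m².
ω_f = L / I = 4.325 / 1.742 = 2.484 rev/s.

|ω_f| ≈ 2.48 rev/s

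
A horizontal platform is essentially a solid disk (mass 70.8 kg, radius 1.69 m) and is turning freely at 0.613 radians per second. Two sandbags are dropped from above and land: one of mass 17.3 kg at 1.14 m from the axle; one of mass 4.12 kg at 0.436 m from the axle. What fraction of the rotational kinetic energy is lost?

fraction ≈ 0.187

The added mass arrives with no angular momentum about the axle, and any external torque about the axle is negligible, so the system's angular momentum is conserved.
I_p = ½(70.8)(1.69)² = 101.1 kg·m².
Added inertia Σmr² = (17.3)(1.14)² + (4.12)(0.436)² = 23.27 kg·m²; I_f = 101.1 + 23.27 = 124.4 kg·m².
ω_f = I_p ω_i / I_f = (101.1)(0.613) / 124.4 = 0.4983 rad/s.
KE_i = ½(101.1)(0.6130 rad/s)² = 19.00 J; KE_f = ½(124.4)(0.4983)² = 15.44 J.
Fraction lost = 0.1871.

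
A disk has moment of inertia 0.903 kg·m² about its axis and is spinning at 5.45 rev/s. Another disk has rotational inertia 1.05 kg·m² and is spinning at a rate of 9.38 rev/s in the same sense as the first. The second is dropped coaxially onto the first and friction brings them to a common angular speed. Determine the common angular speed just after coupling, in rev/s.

No external torque acts about the common axis, so total angular momentum is conserved.
Taking A's sense as positive: L = (0.9030)(5.45) + (1.050)(9.38) = 14.77 kg·m²·rev/s.
Combined I = 0.9030 + 1.050 = 1.953 kg·m².
ω_f = L / I = 14.77 / 1.953 = 7.563 rev/s.

|ω_f| ≈ 7.56 rev/s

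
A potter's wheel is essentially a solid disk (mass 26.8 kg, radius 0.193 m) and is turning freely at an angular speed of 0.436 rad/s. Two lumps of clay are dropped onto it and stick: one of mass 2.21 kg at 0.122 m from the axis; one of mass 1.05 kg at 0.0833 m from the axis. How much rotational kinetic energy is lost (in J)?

No external torque acts about the axis; L_before = L_after.
I_p = ½(26.8)(0.193)² = 0.4991 kg·m².
Added inertia Σmr² = (2.21)(0.122)² + (1.05)(0.0833)² = 0.04018 kg·m²; I_f = 0.4991 + 0.04018 = 0.5393 kg·m².
ω_f = I_p ω_i / I_f = (0.4991)(0.436) / 0.5393 = 0.4035 rad/s.
KE_i = ½(0.4991)(0.4360 rad/s)² = 0.04744 J; KE_f = ½(0.5393)(0.4035)² = 0.04391 J.

energy lost ≈ 0.00353 J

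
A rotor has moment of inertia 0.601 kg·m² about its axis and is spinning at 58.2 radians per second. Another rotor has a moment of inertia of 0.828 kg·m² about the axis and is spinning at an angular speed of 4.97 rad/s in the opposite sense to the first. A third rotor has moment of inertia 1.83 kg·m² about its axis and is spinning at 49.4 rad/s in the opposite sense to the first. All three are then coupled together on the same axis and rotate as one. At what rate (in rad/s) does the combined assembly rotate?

|ω_f| ≈ 18.3 rad/s

No external torque acts about the common axis, so total angular momentum is conserved.
Taking A's sense as positive: L = (0.6010)(58.2) − (0.8280)(4.97) − (1.830)(49.4) = -59.54 kg·m²·rad/s.
Combined I = 0.6010 + 0.8280 + 1.830 = 3.259 kg·m².
ω_f = L / I = -59.54 / 3.259 = -18.27 rad/s.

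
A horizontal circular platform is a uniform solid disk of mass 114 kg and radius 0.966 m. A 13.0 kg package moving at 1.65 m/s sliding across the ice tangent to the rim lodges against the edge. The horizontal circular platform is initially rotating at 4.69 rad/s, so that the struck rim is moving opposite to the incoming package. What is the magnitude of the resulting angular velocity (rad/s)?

The axle reaction passes through the central axle and exerts no torque about it; angular momentum about the central axle is conserved through the impact.
I_p = ½(114)(0.966)² = 53.19 kg·m². Taking the sense of the package's angular momentum as positive, L_{package} = m v R = (13.0)(1.65)(0.966) = 20.72 kg·m²/s.
L_i = −I_p ω_p + m v R = −(53.19)(4.69) + 20.72 = -228.7 kg·m²/s.
After sticking, I_f = I_p + m R² = 53.19 + (13.0)(0.966)² = 65.32 kg·m².
ω_f = L_i / I_f = -228.7 / 65.32 = -3.502 rad/s.

|ω_f| ≈ 3.50 rad/s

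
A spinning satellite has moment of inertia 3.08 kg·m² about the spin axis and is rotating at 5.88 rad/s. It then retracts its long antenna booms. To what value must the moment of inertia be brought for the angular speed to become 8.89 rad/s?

No external torque acts about the spin axis, so angular momentum is conserved.
I₂ = I₁ω₁ / ω₂ = (3.08)(5.88) / (8.89) = 2.037 kg·m².

I₂ ≈ 2.04 kg·m²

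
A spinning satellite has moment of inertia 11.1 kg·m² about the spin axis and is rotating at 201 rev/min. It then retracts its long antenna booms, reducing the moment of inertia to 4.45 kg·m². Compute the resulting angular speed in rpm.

No external torque acts about the spin axis, so angular momentum is conserved.
ω₂ = I₁ω₁ / I₂ = (11.10)(201 rpm) / (4.450) = 501.4 rpm.

ω₂ ≈ 501 rpm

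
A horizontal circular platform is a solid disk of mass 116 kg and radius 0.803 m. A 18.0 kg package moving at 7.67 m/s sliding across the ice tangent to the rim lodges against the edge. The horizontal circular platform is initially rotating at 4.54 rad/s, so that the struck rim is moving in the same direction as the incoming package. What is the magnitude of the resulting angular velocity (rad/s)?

The axle reaction passes through the central axle and exerts no torque about it; angular momentum about the central axle is conserved through the impact.
I_p = ½(116)(0.803)² = 37.40 kg·m². Taking the sense of the package's angular momentum as positive, L_{package} = m v R = (18.0)(7.67)(0.803) = 110.9 kg·m²/s.
L_i = +I_p ω_p + m v R = +(37.40)(4.54) + 110.9 = 280.7 kg·m²/s.
After sticking, I_f = I_p + m R² = 37.40 + (18.0)(0.803)² = 49.01 kg·m².
ω_f = L_i / I_f = 280.7 / 49.01 = 5.727 rad/s.

|ω_f| ≈ 5.73 rad/s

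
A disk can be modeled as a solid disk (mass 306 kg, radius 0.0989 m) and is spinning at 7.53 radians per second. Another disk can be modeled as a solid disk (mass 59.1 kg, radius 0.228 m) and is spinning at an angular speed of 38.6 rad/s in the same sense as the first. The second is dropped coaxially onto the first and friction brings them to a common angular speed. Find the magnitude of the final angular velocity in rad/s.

|ω_f| ≈ 23.3 rad/s

No external torque acts about the common axis, so total angular momentum is conserved.
Moments of inertia: I_A = ½(306)(0.0989)² = 1.497 kg·m²; I_B = ½(59.1)(0.228)² = 1.536 kg·m².
Taking A's sense as positive: L = (1.497)(7.53) + (1.536)(38.6) = 70.56 kg·m²·rad/s.
Combined I = 1.497 + 1.536 = 3.033 kg·m².
ω_f = L / I = 70.56 / 3.033 = 23.27 rad/s.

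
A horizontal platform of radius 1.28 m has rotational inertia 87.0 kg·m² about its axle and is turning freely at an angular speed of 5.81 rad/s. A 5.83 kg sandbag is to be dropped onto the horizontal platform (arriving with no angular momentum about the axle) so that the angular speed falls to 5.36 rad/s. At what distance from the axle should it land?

No external torque acts about the axle; L_before = L_after.
I_p ω_i = (I_p + m r²) ω_f ⇒ m r² = I_p(ω_i/ω_f − 1) = 87.00(5.81/5.36 − 1) = 7.304 kg·m².
r = √(7.304/5.83) = 1.119 m.

r ≈ 1.12 m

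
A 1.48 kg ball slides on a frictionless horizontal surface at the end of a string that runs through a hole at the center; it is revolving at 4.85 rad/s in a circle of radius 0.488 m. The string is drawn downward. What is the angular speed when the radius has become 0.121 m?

ω₂ ≈ 78.9 rad/s

No torque about the axis ⇒ m r₁² ω₁ = m r₂² ω₂.
ω₂ = ω₁ (r₁/r₂)² = (4.85)(0.488/0.121)² = 78.89 rad/s.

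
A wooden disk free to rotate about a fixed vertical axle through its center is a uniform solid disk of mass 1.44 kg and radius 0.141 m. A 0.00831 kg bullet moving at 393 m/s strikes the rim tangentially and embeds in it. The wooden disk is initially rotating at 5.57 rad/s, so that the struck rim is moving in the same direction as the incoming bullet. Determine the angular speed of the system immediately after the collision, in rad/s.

|ω_f| ≈ 37.3 rad/s

About the axle the impulsive forces during the collision are internal, so angular momentum about that axis is conserved.
I_p = ½(1.44)(0.141)² = 0.01431 kg·m². Taking the sense of the bullet's angular momentum as positive, L_{bullet} = m v R = (0.00831)(393)(0.141) = 0.4605 kg·m²/s.
L_i = +I_p ω_p + m v R = +(0.01431)(5.57) + 0.4605 = 0.5402 kg·m²/s.
After sticking, I_f = I_p + m R² = 0.01431 + (0.00831)(0.141)² = 0.01448 kg·m².
ω_f = L_i / I_f = 0.5402 / 0.01448 = 37.31 rad/s.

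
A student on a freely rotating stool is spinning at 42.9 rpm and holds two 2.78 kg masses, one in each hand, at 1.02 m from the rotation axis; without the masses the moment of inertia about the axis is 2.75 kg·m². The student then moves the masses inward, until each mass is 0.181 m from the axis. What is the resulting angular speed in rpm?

Angular momentum about the spin axis is conserved since the torque about it is zero.
I₁ = 2.75 + 2(2.78)(1.02)² = 8.535 kg·m²; I₂ = 2.75 + 2(2.78)(0.181)² = 2.932 kg·m².
ω₂ = I₁ω₁ / I₂ = (8.535)(42.9 rpm) / (2.932) = 124.9 rpm.

ω₂ ≈ 125 rpm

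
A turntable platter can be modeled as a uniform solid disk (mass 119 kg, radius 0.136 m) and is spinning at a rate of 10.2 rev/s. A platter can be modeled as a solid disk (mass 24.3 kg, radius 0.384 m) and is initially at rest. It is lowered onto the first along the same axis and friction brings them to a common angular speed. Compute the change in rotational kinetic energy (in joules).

The coupling torques are internal; angular momentum about the shared axis is conserved.
Moments of inertia: I_A = ½(119)(0.136)² = 1.101 kg·m²; I_B = ½(24.3)(0.384)² = 1.792 kg·m².
Taking A's sense as positive: L = (1.101)(10.2) = 11.23 kg·m²·rev/s.
Combined I = 1.101 + 1.792 = 2.892 kg·m².
ω_f = L / I = 11.23 / 2.892 = 3.881 rev/s.
KE_i = ½ΣIω² = 2260 J; KE_f = ½(2.892)(24.39)² = 860.0 J.

ΔKE ≈ -1400 J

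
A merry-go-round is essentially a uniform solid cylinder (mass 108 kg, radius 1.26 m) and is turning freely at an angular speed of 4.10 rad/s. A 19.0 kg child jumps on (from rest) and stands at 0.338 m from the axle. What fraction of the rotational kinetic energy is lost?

The added mass arrives with no angular momentum about the axle, and any external torque about the axle is negligible, so the system's angular momentum is conserved.
I_p = ½(108)(1.26)² = 85.73 kg·m².
Added inertia Σmr² = (19.0)(0.338)² = 2.171 kg·m²; I_f = 85.73 + 2.171 = 87.90 kg·m².
ω_f = I_p ω_i / I_f = (85.73)(4.10) / 87.90 = 3.999 rad/s.
KE_i = ½(85.73)(4.100 rad/s)² = 720.6 J; KE_f = ½(87.90)(3.999)² = 702.8 J.
Fraction lost = 0.02469.

fraction ≈ 0.0247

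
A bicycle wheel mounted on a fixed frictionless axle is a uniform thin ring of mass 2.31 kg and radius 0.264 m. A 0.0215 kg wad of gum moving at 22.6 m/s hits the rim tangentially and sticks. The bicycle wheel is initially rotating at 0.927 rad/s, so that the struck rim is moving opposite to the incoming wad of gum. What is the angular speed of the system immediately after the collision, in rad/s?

|ω_f| ≈ 0.129 rad/s

About the axle the impulsive forces during the collision are internal, so angular momentum about that axis is conserved.
I_p = (2.31)(0.264)² = 0.1610 kg·m². Taking the sense of the wad of gum's angular momentum as positive, L_{wad} = m v R = (0.0215)(22.6)(0.264) = 0.1283 kg·m²/s.
L_i = −I_p ω_p + m v R = −(0.1610)(0.927) + 0.1283 = -0.02097 kg·m²/s.
After sticking, I_f = I_p + m R² = 0.1610 + (0.0215)(0.264)² = 0.1625 kg·m².
ω_f = L_i / I_f = -0.02097 / 0.1625 = -0.1290 rad/s.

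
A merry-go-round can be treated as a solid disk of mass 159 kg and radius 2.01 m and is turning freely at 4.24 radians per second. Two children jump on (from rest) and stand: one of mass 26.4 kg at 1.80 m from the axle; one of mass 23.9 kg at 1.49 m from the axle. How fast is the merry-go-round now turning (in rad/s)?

The added mass arrives with no angular momentum about the axle, and any external torque about the axle is negligible, so the system's angular momentum is conserved.
I_p = ½(159)(2.01)² = 321.2 kg·m².
Added inertia Σmr² = (26.4)(1.80)² + (23.9)(1.49)² = 138.6 kg·m²; I_f = 321.2 + 138.6 = 459.8 kg·m².
ω_f = I_p ω_i / I_f = (321.2)(4.24) / 459.8 = 2.962 rad/s.

ω_f ≈ 2.96 rad/s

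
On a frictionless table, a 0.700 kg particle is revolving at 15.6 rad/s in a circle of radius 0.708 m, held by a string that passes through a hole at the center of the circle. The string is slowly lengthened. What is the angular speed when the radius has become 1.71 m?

No torque about the axis ⇒ m r₁² ω₁ = m r₂² ω₂.
ω₂ = ω₁ (r₁/r₂)² = (15.6)(0.708/1.71)² = 2.674 rad/s.

ω₂ ≈ 2.67 rad/s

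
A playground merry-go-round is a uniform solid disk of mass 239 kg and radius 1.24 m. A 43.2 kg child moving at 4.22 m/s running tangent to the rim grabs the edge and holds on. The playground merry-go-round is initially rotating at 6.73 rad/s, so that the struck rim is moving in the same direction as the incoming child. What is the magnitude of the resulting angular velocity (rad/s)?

The axle reaction passes through the axle and exerts no torque about it; angular momentum about the axle is conserved through the impact.
I_p = ½(239)(1.24)² = 183.7 kg·m². Taking the sense of the child's angular momentum as positive, L_{child} = m v R = (43.2)(4.22)(1.24) = 226.1 kg·m²/s.
L_i = +I_p ω_p + m v R = +(183.7)(6.73) + 226.1 = 1463 kg·m²/s.
After sticking, I_f = I_p + m R² = 183.7 + (43.2)(1.24)² = 250.2 kg·m².
ω_f = L_i / I_f = 1463 / 250.2 = 5.847 rad/s.

|ω_f| ≈ 5.85 rad/s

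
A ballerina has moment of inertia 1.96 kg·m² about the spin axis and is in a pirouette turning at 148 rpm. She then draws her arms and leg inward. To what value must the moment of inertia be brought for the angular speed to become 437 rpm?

With no external torque about the axis, L is conserved: I₁ω₁ = I₂ω₂.
I₂ = I₁ω₁ / ω₂ = (1.96)(148) / (437) = 0.6638 kg·m².

I₂ ≈ 0.664 kg·m²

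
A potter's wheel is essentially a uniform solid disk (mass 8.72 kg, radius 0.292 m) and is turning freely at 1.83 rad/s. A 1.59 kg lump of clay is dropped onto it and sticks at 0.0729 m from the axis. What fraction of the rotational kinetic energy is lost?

The added mass arrives with no angular momentum about the axis, and any external torque about the axis is negligible, so the system's angular momentum is conserved.
I_p = ½(8.72)(0.292)² = 0.3718 kg·m².
Added inertia Σmr² = (1.59)(0.0729)² = 0.008450 kg·m²; I_f = 0.3718 + 0.008450 = 0.3802 kg·m².
ω_f = I_p ω_i / I_f = (0.3718)(1.83) / 0.3802 = 1.789 rad/s.
KE_i = ½(0.3718)(1.830 rad/s)² = 0.6225 J; KE_f = ½(0.3802)(1.789)² = 0.6086 J.
Fraction lost = 0.02222.

fraction ≈ 0.0222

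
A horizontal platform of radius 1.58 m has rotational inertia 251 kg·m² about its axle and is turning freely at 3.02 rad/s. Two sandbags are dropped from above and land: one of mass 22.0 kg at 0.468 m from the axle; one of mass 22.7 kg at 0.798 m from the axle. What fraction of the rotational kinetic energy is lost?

fraction ≈ 0.0713

The added mass arrives with no angular momentum about the axle, and any external torque about the axle is negligible, so the system's angular momentum is conserved.
Added inertia Σmr² = (22.0)(0.468)² + (22.7)(0.798)² = 19.27 kg·m²; I_f = 251.0 + 19.27 = 270.3 kg·m².
ω_f = I_p ω_i / I_f = (251.0)(3.02) / 270.3 = 2.805 rad/s.
KE_i = ½(251.0)(3.020 rad/s)² = 1145 J; KE_f = ½(270.3)(2.805)² = 1063 J.
Fraction lost = 0.07131.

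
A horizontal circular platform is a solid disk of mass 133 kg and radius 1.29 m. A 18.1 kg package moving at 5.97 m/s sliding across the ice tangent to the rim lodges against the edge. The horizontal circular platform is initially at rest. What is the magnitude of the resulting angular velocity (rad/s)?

About the central axle the impulsive forces during the collision are internal, so angular momentum about that axis is conserved.
I_p = ½(133)(1.29)² = 110.7 kg·m². Taking the sense of the package's angular momentum as positive, L_{package} = m v R = (18.1)(5.97)(1.29) = 139.4 kg·m²/s.
L_i = 0 + 139.4 = 139.4 kg·m²/s.
After sticking, I_f = I_p + m R² = 110.7 + (18.1)(1.29)² = 140.8 kg·m².
ω_f = L_i / I_f = 139.4 / 140.8 = 0.9901 rad/s.

|ω_f| ≈ 0.990 rad/s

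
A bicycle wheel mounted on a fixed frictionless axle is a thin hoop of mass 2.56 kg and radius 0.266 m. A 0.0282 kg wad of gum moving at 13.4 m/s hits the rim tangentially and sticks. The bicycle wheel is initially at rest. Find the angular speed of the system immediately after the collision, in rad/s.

|ω_f| ≈ 0.549 rad/s

The axle reaction passes through the axle and exerts no torque about it; angular momentum about the axle is conserved through the impact.
I_p = (2.56)(0.266)² = 0.1811 kg·m². Taking the sense of the wad of gum's angular momentum as positive, L_{wad} = m v R = (0.0282)(13.4)(0.266) = 0.1005 kg·m²/s.
L_i = 0 + 0.1005 = 0.1005 kg·m²/s.
After sticking, I_f = I_p + m R² = 0.1811 + (0.0282)(0.266)² = 0.1831 kg·m².
ω_f = L_i / I_f = 0.1005 / 0.1831 = 0.5489 rad/s.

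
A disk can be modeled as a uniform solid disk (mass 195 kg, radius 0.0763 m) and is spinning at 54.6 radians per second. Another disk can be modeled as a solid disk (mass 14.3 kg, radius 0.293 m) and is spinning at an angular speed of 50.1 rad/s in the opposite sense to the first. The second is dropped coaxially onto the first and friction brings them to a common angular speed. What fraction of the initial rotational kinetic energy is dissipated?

No external torque acts about the common axis, so total angular momentum is conserved.
Moments of inertia: I_A = ½(195)(0.0763)² = 0.5676 kg·m²; I_B = ½(14.3)(0.293)² = 0.6138 kg·m².
Taking A's sense as positive: L = (0.5676)(54.6) − (0.6138)(50.1) = 0.2394 kg·m²·rad/s.
Combined I = 0.5676 + 0.6138 = 1.181 kg·m².
ω_f = L / I = 0.2394 / 1.181 = 0.2026 rad/s.
KE_i = ½ΣIω² = 1616 J; KE_f = ½(1.181)(0.2026)² = 0.02425 J.
Fraction dissipated = (KE_i − KE_f)/KE_i = 1.000.

fraction ≈ 1.00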